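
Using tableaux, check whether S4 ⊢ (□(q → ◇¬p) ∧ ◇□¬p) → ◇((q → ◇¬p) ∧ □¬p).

Tableau for the negation ¬((□(q → ◇¬p) ∧ ◇□¬p) → ◇((q → ◇¬p) ∧ □¬p)):
1. ¬((□(q → ◇¬p) ∧ ◇□¬p) → ◇((q → ◇¬p) ∧ □¬p)), w0
2. □(q → ◇¬p) ∧ ◇□¬p, w0
3. ¬◇((q → ◇¬p) ∧ □¬p), w0
4. □(q → ◇¬p), w0
5. ◇□¬p, w0
6. ¬((q → ◇¬p) ∧ □¬p), w0
7. q → ◇¬p, w0
8. ¬□¬p, w0
9. ◇¬p, w0
10. □¬p, w1
11. ¬((q → ◇¬p) ∧ □¬p), w1
12. q → ◇¬p, w1
13. ¬p, w1
14. ¬□¬p, w1
15. ◇¬p, w1
16. p, w2
17. ¬((q → ◇¬p) ∧ □¬p), w2
18. q → ◇¬p, w2
19. ¬(q → ◇¬p), w2
20. q, w2
21. ¬◇¬p, w2
22. ◇¬p, w2
23. ¬p, w3
24. ¬((q → ◇¬p) ∧ □¬p), w3
25. q → ◇¬p, w3
26. ¬□¬p, w3
27. ◇¬p, w3
28. p, w4
29. ¬((q → ◇¬p) ∧ □¬p), w4
30. q → ◇¬p, w4
31. ¬p, w4
Accessibility: w0Rw0, w0Rw1, w0Rw2, w0Rw3, w0Rw4, w1Rw1, w1Rw4, w2Rw2, w3Rw3, w4Rw4
Branch closes: p and ¬p both at w4.
All branches of the negation close; one closing branch shown above.

Yes, valid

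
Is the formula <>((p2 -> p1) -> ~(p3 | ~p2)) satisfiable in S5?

Satisfiable (open branch found)

1. <>((p2 -> p1) -> ~(p3 | ~p2)), 0
2. (p2 -> p1) -> ~(p3 | ~p2), 1
3. ~(p3 | ~p2), 1
4. ~p3, 1
5. p2, 1
Accessibility: 0R0, 0R1, 1R0, 1R1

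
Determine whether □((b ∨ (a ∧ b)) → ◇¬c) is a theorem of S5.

Tableau for the negation ¬□((b ∨ (a ∧ b)) → ◇¬c):
1. ¬□((b ∨ (a ∧ b)) → ◇¬c), w0
2. ¬((b ∨ (a ∧ b)) → ◇¬c), w1   [¬□-rule on 1: fresh world w1, w0Rw1]
3. b ∨ (a ∧ b), w1   [¬→-rule on 2]
4. ¬◇¬c, w1   [¬→-rule on 2]
5. c, w0   [¬◇-rule on 4 via w1Rw0]
6. c, w1   [¬◇-rule on 4 via w1Rw1]
7. a ∧ b, w1   [∨-rule on 3 (branches; this branch)]
8. a, w1   [∧-rule on 7]
9. b, w1   [∧-rule on 7]
Accessibility: w0Rw0, w0Rw1, w1Rw0, w1Rw1
The negation has an open branch (countermodel exists).

Not valid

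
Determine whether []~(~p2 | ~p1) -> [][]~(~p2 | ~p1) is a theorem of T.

Not valid

Tableau for the negation ~([]~(~p2 | ~p1) -> [][]~(~p2 | ~p1)):
1. ~([]~(~p2 | ~p1) -> [][]~(~p2 | ~p1)), 0
2. []~(~p2 | ~p1), 0
3. ~[][]~(~p2 | ~p1), 0
4. ~(~p2 | ~p1), 0
5. p2, 0
6. p1, 0
7. ~[]~(~p2 | ~p1), 1
8. ~(~p2 | ~p1), 1
9. p2, 1
10. p1, 1
11. ~p2 | ~p1, 2
12. ~p1, 2
Accessibility: 0R0, 0R1, 1R1, 1R2, 2R2
The negation has an open branch (countermodel exists).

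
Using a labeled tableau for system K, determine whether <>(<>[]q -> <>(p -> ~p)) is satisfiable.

1. <>(<>[]q -> <>(p -> ~p)), 0
2. <>[]q -> <>(p -> ~p), 1
3. <>(p -> ~p), 1
4. p -> ~p, 2
5. ~p, 2
Accessibility: 0R1, 1R2

Satisfiable (open branch found)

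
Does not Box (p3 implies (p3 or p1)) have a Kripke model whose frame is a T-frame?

1. not Box (p3 implies (p3 or p1)), u
2. not (p3 implies (p3 or p1)), v
3. p3, v
4. not (p3 or p1), v
5. not p3, v
6. not p1, v
Accessibility: uRu, uRv, vRv
Branch closes: p3 and not p3 both at v.
All branches of the tableau close; one closing branch shown above.

Unsatisfiable (every branch closes)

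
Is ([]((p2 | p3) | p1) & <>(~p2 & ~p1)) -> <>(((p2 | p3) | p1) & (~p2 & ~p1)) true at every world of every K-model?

Tableau for the negation ~(([]((p2 | p3) | p1) & <>(~p2 & ~p1)) -> <>(((p2 | p3) | p1) & (~p2 & ~p1))):
1. ~(([]((p2 | p3) | p1) & <>(~p2 & ~p1)) -> <>(((p2 | p3) | p1) & (~p2 & ~p1))), w0
2. []((p2 | p3) | p1) & <>(~p2 & ~p1), w0
3. ~<>(((p2 | p3) | p1) & (~p2 & ~p1)), w0
4. []((p2 | p3) | p1), w0
5. <>(~p2 & ~p1), w0
6. ~p2 & ~p1, w1
7. ~p2, w1
8. ~p1, w1
9. ~(((p2 | p3) | p1) & (~p2 & ~p1)), w1
10. (p2 | p3) | p1, w1
11. ~((p2 | p3) | p1), w1
12. ~(p2 | p3), w1
13. ~p3, w1
14. p2 | p3, w1
15. p3, w1
Accessibility: w0Rw1
Branch closes: p3 and ~p3 both at w1.
Every branch of the negation's tableau closes; the branch above is one of them.

Yes, valid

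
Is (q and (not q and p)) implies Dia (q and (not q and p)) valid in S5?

Tableau for the negation not ((q and (not q and p)) implies Dia (q and (not q and p))):
1. not ((q and (not q and p)) implies Dia (q and (not q and p))), u
2. q and (not q and p), u
3. not Dia (q and (not q and p)), u
4. q, u
5. not q and p, u
6. not q, u
7. p, u
Accessibility: uRu
Branch closes: q and not q both at u.
All branches of the negation close; one closing branch shown above.

Valid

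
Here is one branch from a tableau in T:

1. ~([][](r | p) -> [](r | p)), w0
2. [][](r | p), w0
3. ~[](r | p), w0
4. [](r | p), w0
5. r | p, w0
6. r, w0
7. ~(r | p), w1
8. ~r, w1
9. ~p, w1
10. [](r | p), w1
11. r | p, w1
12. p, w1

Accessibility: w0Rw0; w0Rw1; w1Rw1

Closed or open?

Both p and ~p appear at w1.

Closed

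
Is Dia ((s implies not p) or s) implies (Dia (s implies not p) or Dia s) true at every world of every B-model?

Tableau for the negation not (Dia ((s implies not p) or s) implies (Dia (s implies not p) or Dia s)):
1. not (Dia ((s implies not p) or s) implies (Dia (s implies not p) or Dia s)), 0
2. Dia ((s implies not p) or s), 0
3. not (Dia (s implies not p) or Dia s), 0
4. not Dia (s implies not p), 0
5. not Dia s, 0
6. not (s implies not p), 0
7. s, 0
8. p, 0
9. not s, 0
Accessibility: 0R0
Branch closes: s and not s both at 0.
All branches of the negation close; one closing branch shown above.

Yes, valid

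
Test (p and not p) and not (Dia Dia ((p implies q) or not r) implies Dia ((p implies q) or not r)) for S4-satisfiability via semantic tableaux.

1. (p and not p) and not (Dia Dia ((p implies q) or not r) implies Dia ((p implies q) or not r)), u
2. p and not p, u
3. not (Dia Dia ((p implies q) or not r) implies Dia ((p implies q) or not r)), u
4. p, u
5. not p, u
Accessibility: uRu
Branch closes: p and not p both at u.
All branches of the tableau close; one closing branch shown above.

Unsatisfiable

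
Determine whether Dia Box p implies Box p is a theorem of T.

Not valid

Tableau for the negation not (Dia Box p implies Box p):
1. not (Dia Box p implies Box p), 0
2. Dia Box p, 0
3. not Box p, 0
4. Box p, 1
5. p, 1
6. not p, 2
Accessibility: 0R0, 0R1, 0R2, 1R1, 2R2
The negation has an open branch (countermodel exists).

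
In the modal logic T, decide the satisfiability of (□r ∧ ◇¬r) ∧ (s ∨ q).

1. (□r ∧ ◇¬r) ∧ (s ∨ q), u
2. □r ∧ ◇¬r, u
3. s ∨ q, u
4. □r, u
5. ◇¬r, u
6. r, u
7. q, u
8. ¬r, v
9. r, v
Accessibility: uRu, uRv, vRv
Branch closes: r and ¬r both at v.
Every branch closes; the branch above is one of them.

No, unsatisfiable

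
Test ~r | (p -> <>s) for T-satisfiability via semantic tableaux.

1. ~r | (p -> <>s), w0
2. p -> <>s, w0   [|-rule on 1 (branches; this branch)]
3. <>s, w0   [->-rule on 2 (branches; this branch)]
4. s, w1   [<>-rule on 3: fresh world w1, w0Rw1]
Accessibility: w0Rw0, w0Rw1, w1Rw1

Yes, satisfiable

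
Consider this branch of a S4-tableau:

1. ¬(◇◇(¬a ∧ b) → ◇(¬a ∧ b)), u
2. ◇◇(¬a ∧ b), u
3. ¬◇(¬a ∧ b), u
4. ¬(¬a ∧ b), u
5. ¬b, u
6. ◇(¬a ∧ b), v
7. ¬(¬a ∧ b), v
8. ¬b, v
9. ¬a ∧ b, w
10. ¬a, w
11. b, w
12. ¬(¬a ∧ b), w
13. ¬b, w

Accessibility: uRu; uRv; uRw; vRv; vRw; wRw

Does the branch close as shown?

Both b and ¬b appear at w.

Yes, closed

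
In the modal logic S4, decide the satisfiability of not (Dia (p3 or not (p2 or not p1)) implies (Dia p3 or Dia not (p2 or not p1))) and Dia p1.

1. not (Dia (p3 or not (p2 or not p1)) implies (Dia p3 or Dia not (p2 or not p1))) and Dia p1, u
2. not (Dia (p3 or not (p2 or not p1)) implies (Dia p3 or Dia not (p2 or not p1))), u   [and-rule on 1]
3. Dia p1, u   [and-rule on 1]
4. Dia (p3 or not (p2 or not p1)), u   [neg-implies-rule on 2]
5. not (Dia p3 or Dia not (p2 or not p1)), u   [neg-implies-rule on 2]
6. not Dia p3, u   [neg-or-rule on 5]
7. not Dia not (p2 or not p1), u   [neg-or-rule on 5]
8. not p3, u   [neg-Dia-rule on 6 via uRu]
9. p2 or not p1, u   [neg-Dia-rule on 7 via uRu]
10. not p1, u   [or-rule on 9 (branches; this branch)]
11. p1, v   [Dia-rule on 3: fresh world v, uRv]
12. not p3, v   [neg-Dia-rule on 6 via uRv]
13. p2 or not p1, v   [neg-Dia-rule on 7 via uRv]
14. p2, v   [or-rule on 13 (branches; this branch)]
15. p3 or not (p2 or not p1), w   [Dia-rule on 4: fresh world w, uRw]
16. not p3, w   [neg-Dia-rule on 6 via uRw]
17. p2 or not p1, w   [neg-Dia-rule on 7 via uRw]
18. not (p2 or not p1), w   [or-rule on 15 (branches; this branch)]
19. not p2, w   [neg-or-rule on 18]
20. p1, w   [neg-or-rule on 18]
21. not p1, w   [or-rule on 17 (branches; this branch)]
Accessibility: uRu, uRv, uRw, vRv, wRw
Branch closes: p1 and not p1 both at w.
Every branch closes; the branch above is one of them.

Unsatisfiable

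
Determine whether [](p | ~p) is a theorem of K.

Yes, valid

Tableau for the negation ~[](p | ~p):
1. ~[](p | ~p), 0
2. ~(p | ~p), 1
3. ~p, 1
4. p, 1
Accessibility: 0R1
Branch closes: p and ~p both at 1.
All branches of the negation close; one closing branch shown above.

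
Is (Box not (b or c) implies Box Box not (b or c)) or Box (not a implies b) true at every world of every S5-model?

Tableau for the negation not ((Box not (b or c) implies Box Box not (b or c)) or Box (not a implies b)):
1. not ((Box not (b or c) implies Box Box not (b or c)) or Box (not a implies b)), w0
2. not (Box not (b or c) implies Box Box not (b or c)), w0
3. not Box (not a implies b), w0
4. Box not (b or c), w0
5. not Box Box not (b or c), w0
6. not (b or c), w0
7. not b, w0
8. not c, w0
9. not (not a implies b), w1
10. not a, w1
11. not b, w1
12. not (b or c), w1
13. not c, w1
14. not Box not (b or c), w2
15. not (b or c), w2
16. not b, w2
17. not c, w2
18. b or c, w3
19. not (b or c), w3
20. not b, w3
21. not c, w3
22. c, w3
Accessibility: w0Rw0, w0Rw1, w0Rw2, w0Rw3, w1Rw0, w1Rw1, w1Rw2, w1Rw3, w2Rw0, w2Rw1, w2Rw2, w2Rw3, w3Rw0, w3Rw1, w3Rw2, w3Rw3
Branch closes: c and not c both at w3.
All branches of the negation close; one closing branch shown above.

Yes, valid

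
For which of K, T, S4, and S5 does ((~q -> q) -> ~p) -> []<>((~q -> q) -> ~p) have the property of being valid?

S5

S4-tableau for the negation ~(((~q -> q) -> ~p) -> []<>((~q -> q) -> ~p)):
1. ~(((~q -> q) -> ~p) -> []<>((~q -> q) -> ~p)), w0
2. (~q -> q) -> ~p, w0
3. ~[]<>((~q -> q) -> ~p), w0
4. ~p, w0
5. ~<>((~q -> q) -> ~p), w1
6. ~((~q -> q) -> ~p), w1
7. ~q -> q, w1
8. p, w1
9. q, w1
Accessibility: w0Rw0, w0Rw1, w1Rw1
Complete open branch: countermodel on an S4-frame, so not valid in S4, nor in K, T (the same frame is also a K-frame and a T-frame).
S5-tableau for the negation ~(((~q -> q) -> ~p) -> []<>((~q -> q) -> ~p)):
1. ~(((~q -> q) -> ~p) -> []<>((~q -> q) -> ~p)), w0
2. (~q -> q) -> ~p, w0
3. ~[]<>((~q -> q) -> ~p), w0
4. ~(~q -> q), w0
5. ~q, w0
6. ~<>((~q -> q) -> ~p), w1
7. ~((~q -> q) -> ~p), w0
8. ~q -> q, w0
9. p, w0
10. ~((~q -> q) -> ~p), w1
11. ~q -> q, w1
12. p, w1
13. q, w0
Accessibility: w0Rw0, w0Rw1, w1Rw0, w1Rw1
Branch closes: q and ~q both at w0.
Every branch closes (one shown): valid in S5.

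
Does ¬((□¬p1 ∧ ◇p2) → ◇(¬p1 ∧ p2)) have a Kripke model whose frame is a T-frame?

Unsatisfiable

1. ¬((□¬p1 ∧ ◇p2) → ◇(¬p1 ∧ p2)), u
2. □¬p1 ∧ ◇p2, u   [¬→-rule on 1]
3. ¬◇(¬p1 ∧ p2), u   [¬→-rule on 1]
4. □¬p1, u   [∧-rule on 2]
5. ◇p2, u   [∧-rule on 2]
6. ¬(¬p1 ∧ p2), u   [¬◇-rule on 3 via uRu]
7. ¬p1, u   [□-rule on 4 via uRu]
8. ¬p2, u   [¬∧-rule on 6 (branches; this branch)]
9. p2, v   [◇-rule on 5: fresh world v, uRv]
10. ¬(¬p1 ∧ p2), v   [¬◇-rule on 3 via uRv]
11. ¬p1, v   [□-rule on 4 via uRv]
12. ¬p2, v   [¬∧-rule on 10 (branches; this branch)]
Accessibility: uRu, uRv, vRv
Branch closes: p2 and ¬p2 both at v.
Every branch closes; the branch above is one of them.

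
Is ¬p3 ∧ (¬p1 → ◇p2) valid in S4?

Not valid

Tableau for the negation ¬(¬p3 ∧ (¬p1 → ◇p2)):
1. ¬(¬p3 ∧ (¬p1 → ◇p2)), u
2. ¬(¬p1 → ◇p2), u   [¬∧-rule on 1 (branches; this branch)]
3. ¬p1, u   [¬→-rule on 2]
4. ¬◇p2, u   [¬→-rule on 2]
5. ¬p2, u   [¬◇-rule on 4 via uRu]
Accessibility: uRu
The negation has an open branch (countermodel exists).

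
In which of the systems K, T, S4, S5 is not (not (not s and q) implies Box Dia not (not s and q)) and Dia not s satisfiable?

K, T, S4

S5-tableau for the formula:
1. not (not (not s and q) implies Box Dia not (not s and q)) and Dia not s, u
2. not (not (not s and q) implies Box Dia not (not s and q)), u
3. Dia not s, u
4. not (not s and q), u
5. not Box Dia not (not s and q), u
6. not q, u
7. not s, v
8. not Dia not (not s and q), w
9. not s and q, u
10. not s, u
11. q, u
Accessibility: uRu, uRv, uRw, vRu, vRv, vRw, wRu, wRv, wRw
Branch closes: q and not q both at u.
Every branch closes (one shown): unsatisfiable in S5.
S4-tableau for the formula:
1. not (not (not s and q) implies Box Dia not (not s and q)) and Dia not s, u
2. not (not (not s and q) implies Box Dia not (not s and q)), u
3. Dia not s, u
4. not (not s and q), u
5. not Box Dia not (not s and q), u
6. not q, u
7. not s, v
8. not Dia not (not s and q), w
9. not s and q, w
10. not s, w
11. q, w
Accessibility: uRu, uRv, uRw, vRv, wRw
Complete open branch: satisfiable in S4, hence also in K, T (this S4-model is also a K-model and a T-model).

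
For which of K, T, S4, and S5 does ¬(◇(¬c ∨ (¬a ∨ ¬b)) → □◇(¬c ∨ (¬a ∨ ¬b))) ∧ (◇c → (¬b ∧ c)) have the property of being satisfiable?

K, T, S4

S4-tableau for the formula:
1. ¬(◇(¬c ∨ (¬a ∨ ¬b)) → □◇(¬c ∨ (¬a ∨ ¬b))) ∧ (◇c → (¬b ∧ c)), u
2. ¬(◇(¬c ∨ (¬a ∨ ¬b)) → □◇(¬c ∨ (¬a ∨ ¬b))), u   [∧-rule on 1]
3. ◇c → (¬b ∧ c), u   [∧-rule on 1]
4. ◇(¬c ∨ (¬a ∨ ¬b)), u   [¬→-rule on 2]
5. ¬□◇(¬c ∨ (¬a ∨ ¬b)), u   [¬→-rule on 2]
6. ¬b ∧ c, u   [→-rule on 3 (branches; this branch)]
7. ¬b, u   [∧-rule on 6]
8. c, u   [∧-rule on 6]
9. ¬c ∨ (¬a ∨ ¬b), v   [◇-rule on 4: fresh world v, uRv]
10. ¬a ∨ ¬b, v   [∨-rule on 9 (branches; this branch)]
11. ¬b, v   [∨-rule on 10 (branches; this branch)]
12. ¬◇(¬c ∨ (¬a ∨ ¬b)), w   [¬□-rule on 5: fresh world w, uRw]
13. ¬(¬c ∨ (¬a ∨ ¬b)), w   [¬◇-rule on 12 via wRw]
14. c, w   [¬∨-rule on 13]
15. ¬(¬a ∨ ¬b), w   [¬∨-rule on 13]
16. a, w   [¬∨-rule on 15]
17. b, w   [¬∨-rule on 15]
Accessibility: uRu, uRv, uRw, vRv, wRw
Complete open branch: satisfiable in S4, hence also in K, T (this S4-model is also a K-model and a T-model).
S5-tableau for the formula:
1. ¬(◇(¬c ∨ (¬a ∨ ¬b)) → □◇(¬c ∨ (¬a ∨ ¬b))) ∧ (◇c → (¬b ∧ c)), u
2. ¬(◇(¬c ∨ (¬a ∨ ¬b)) → □◇(¬c ∨ (¬a ∨ ¬b))), u   [∧-rule on 1]
3. ◇c → (¬b ∧ c), u   [∧-rule on 1]
4. ◇(¬c ∨ (¬a ∨ ¬b)), u   [¬→-rule on 2]
5. ¬□◇(¬c ∨ (¬a ∨ ¬b)), u   [¬→-rule on 2]
6. ¬◇c, u   [→-rule on 3 (branches; this branch)]
7. ¬c, u   [¬◇-rule on 6 via uRu]
8. ¬c ∨ (¬a ∨ ¬b), v   [◇-rule on 4: fresh world v, uRv]
9. ¬c, v   [¬◇-rule on 6 via uRv]
10. ¬a ∨ ¬b, v   [∨-rule on 8 (branches; this branch)]
11. ¬b, v   [∨-rule on 10 (branches; this branch)]
12. ¬◇(¬c ∨ (¬a ∨ ¬b)), w   [¬□-rule on 5: fresh world w, uRw]
13. ¬c, w   [¬◇-rule on 6 via uRw]
14. ¬(¬c ∨ (¬a ∨ ¬b)), u   [¬◇-rule on 12 via wRu]
15. c, u   [¬∨-rule on 14]
16. ¬(¬a ∨ ¬b), u   [¬∨-rule on 14]
Accessibility: uRu, uRv, uRw, vRu, vRv, vRw, wRu, wRv, wRw
Branch closes: c and ¬c both at u.
Every branch closes (one shown): unsatisfiable in S5.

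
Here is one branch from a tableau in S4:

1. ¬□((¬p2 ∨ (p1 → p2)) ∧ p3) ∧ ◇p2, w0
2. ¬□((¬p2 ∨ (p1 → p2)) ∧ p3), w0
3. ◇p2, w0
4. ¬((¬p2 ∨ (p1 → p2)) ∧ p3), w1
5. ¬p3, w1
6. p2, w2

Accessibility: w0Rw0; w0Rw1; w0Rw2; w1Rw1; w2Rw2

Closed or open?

No atom appears with both signs at the same world.

No, open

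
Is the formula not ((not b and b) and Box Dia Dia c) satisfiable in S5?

1. not ((not b and b) and Box Dia Dia c), 0
2. not Box Dia Dia c, 0
3. not Dia Dia c, 1
4. not Dia c, 0
5. not Dia c, 1
6. not c, 0
7. not c, 1
Accessibility: 0R0, 0R1, 1R0, 1R1

Satisfiable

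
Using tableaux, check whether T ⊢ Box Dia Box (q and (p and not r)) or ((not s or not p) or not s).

Tableau for the negation not (Box Dia Box (q and (p and not r)) or ((not s or not p) or not s)):
1. not (Box Dia Box (q and (p and not r)) or ((not s or not p) or not s)), 0
2. not Box Dia Box (q and (p and not r)), 0   [neg-or-rule on 1]
3. not ((not s or not p) or not s), 0   [neg-or-rule on 1]
4. not (not s or not p), 0   [neg-or-rule on 3]
5. s, 0   [neg-or-rule on 3]
6. p, 0   [neg-or-rule on 4]
7. not Dia Box (q and (p and not r)), 1   [neg-Box-rule on 2: fresh world 1, 0R1]
8. not Box (q and (p and not r)), 1   [neg-Dia-rule on 7 via 1R1]
9. not (q and (p and not r)), 2   [neg-Box-rule on 8: fresh world 2, 1R2]
10. not Box (q and (p and not r)), 2   [neg-Dia-rule on 7 via 1R2]
11. not (p and not r), 2   [neg-and-rule on 9 (branches; this branch)]
12. r, 2   [neg-and-rule on 11 (branches; this branch)]
13. not (q and (p and not r)), 3   [neg-Box-rule on 10: fresh world 3, 2R3]
14. not (p and not r), 3   [neg-and-rule on 13 (branches; this branch)]
15. r, 3   [neg-and-rule on 14 (branches; this branch)]
Accessibility: 0R0, 0R1, 1R1, 1R2, 2R2, 2R3, 3R3
The negation has an open branch (countermodel exists).

Not valid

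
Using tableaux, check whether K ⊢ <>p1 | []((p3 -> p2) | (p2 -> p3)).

Tableau for the negation ~(<>p1 | []((p3 -> p2) | (p2 -> p3))):
1. ~(<>p1 | []((p3 -> p2) | (p2 -> p3))), w0
2. ~<>p1, w0
3. ~[]((p3 -> p2) | (p2 -> p3)), w0
4. ~((p3 -> p2) | (p2 -> p3)), w1
5. ~(p3 -> p2), w1
6. ~(p2 -> p3), w1
7. p3, w1
8. ~p2, w1
9. p2, w1
10. ~p3, w1
Accessibility: w0Rw1
Branch closes: p2 and ~p2 both at w1.
Every branch of the negation's tableau closes; the branch above is one of them.

Yes, valid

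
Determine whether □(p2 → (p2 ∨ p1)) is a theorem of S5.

Tableau for the negation ¬□(p2 → (p2 ∨ p1)):
1. ¬□(p2 → (p2 ∨ p1)), 0
2. ¬(p2 → (p2 ∨ p1)), 1
3. p2, 1
4. ¬(p2 ∨ p1), 1
5. ¬p2, 1
6. ¬p1, 1
Accessibility: 0R0, 0R1, 1R0, 1R1
Branch closes: p2 and ¬p2 both at 1.
Every branch of the negation's tableau closes; the branch above is one of them.

Valid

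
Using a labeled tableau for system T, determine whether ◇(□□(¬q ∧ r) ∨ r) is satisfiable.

Yes, satisfiable

1. ◇(□□(¬q ∧ r) ∨ r), w0
2. □□(¬q ∧ r) ∨ r, w1
3. r, w1
Accessibility: w0Rw0, w0Rw1, w1Rw1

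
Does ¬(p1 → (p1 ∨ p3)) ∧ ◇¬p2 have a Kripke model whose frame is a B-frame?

1. ¬(p1 → (p1 ∨ p3)) ∧ ◇¬p2, 0
2. ¬(p1 → (p1 ∨ p3)), 0
3. ◇¬p2, 0
4. p1, 0
5. ¬(p1 ∨ p3), 0
6. ¬p1, 0
7. ¬p3, 0
Accessibility: 0R0
Branch closes: p1 and ¬p1 both at 0.
(One branch shown.) All branches close.

Unsatisfiable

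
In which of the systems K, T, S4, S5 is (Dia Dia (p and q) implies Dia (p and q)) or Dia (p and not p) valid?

S4, S5

S4-tableau for the negation not ((Dia Dia (p and q) implies Dia (p and q)) or Dia (p and not p)):
1. not ((Dia Dia (p and q) implies Dia (p and q)) or Dia (p and not p)), w0
2. not (Dia Dia (p and q) implies Dia (p and q)), w0   [neg-or-rule on 1]
3. not Dia (p and not p), w0   [neg-or-rule on 1]
4. Dia Dia (p and q), w0   [neg-implies-rule on 2]
5. not Dia (p and q), w0   [neg-implies-rule on 2]
6. not (p and not p), w0   [neg-Dia-rule on 3 via w0Rw0]
7. not (p and q), w0   [neg-Dia-rule on 5 via w0Rw0]
8. p, w0   [neg-and-rule on 6 (branches; this branch)]
9. not q, w0   [neg-and-rule on 7 (branches; this branch)]
10. Dia (p and q), w1   [Dia-rule on 4: fresh world w1, w0Rw1]
11. not (p and not p), w1   [neg-Dia-rule on 3 via w0Rw1]
12. not (p and q), w1   [neg-Dia-rule on 5 via w0Rw1]
13. p, w1   [neg-and-rule on 11 (branches; this branch)]
14. not q, w1   [neg-and-rule on 12 (branches; this branch)]
15. p and q, w2   [Dia-rule on 10: fresh world w2, w1Rw2]
16. p, w2   [and-rule on 15]
17. q, w2   [and-rule on 15]
18. not (p and not p), w2   [neg-Dia-rule on 3 via w0Rw2]
19. not (p and q), w2   [neg-Dia-rule on 5 via w0Rw2]
20. not q, w2   [neg-and-rule on 19 (branches; this branch)]
Accessibility: w0Rw0, w0Rw1, w0Rw2, w1Rw1, w1Rw2, w2Rw2
Branch closes: q and not q both at w2.
Every branch closes (one shown): valid in S4, hence also in S5 (every theorem of S4 is a theorem of S5).
T-tableau for the negation not ((Dia Dia (p and q) implies Dia (p and q)) or Dia (p and not p)):
1. not ((Dia Dia (p and q) implies Dia (p and q)) or Dia (p and not p)), w0
2. not (Dia Dia (p and q) implies Dia (p and q)), w0   [neg-or-rule on 1]
3. not Dia (p and not p), w0   [neg-or-rule on 1]
4. Dia Dia (p and q), w0   [neg-implies-rule on 2]
5. not Dia (p and q), w0   [neg-implies-rule on 2]
6. not (p and not p), w0   [neg-Dia-rule on 3 via w0Rw0]
7. not (p and q), w0   [neg-Dia-rule on 5 via w0Rw0]
8. p, w0   [neg-and-rule on 6 (branches; this branch)]
9. not q, w0   [neg-and-rule on 7 (branches; this branch)]
10. Dia (p and q), w1   [Dia-rule on 4: fresh world w1, w0Rw1]
11. not (p and not p), w1   [neg-Dia-rule on 3 via w0Rw1]
12. not (p and q), w1   [neg-Dia-rule on 5 via w0Rw1]
13. p, w1   [neg-and-rule on 11 (branches; this branch)]
14. not q, w1   [neg-and-rule on 12 (branches; this branch)]
15. p and q, w2   [Dia-rule on 10: fresh world w2, w1Rw2]
16. p, w2   [and-rule on 15]
17. q, w2   [and-rule on 15]
Accessibility: w0Rw0, w0Rw1, w1Rw1, w1Rw2, w2Rw2
Complete open branch: countermodel on a T-frame, so not valid in T, nor in K (the same frame is also a K-frame).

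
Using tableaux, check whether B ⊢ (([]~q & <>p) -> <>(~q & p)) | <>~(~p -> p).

Yes, valid

Tableau for the negation ~((([]~q & <>p) -> <>(~q & p)) | <>~(~p -> p)):
1. ~((([]~q & <>p) -> <>(~q & p)) | <>~(~p -> p)), w0
2. ~(([]~q & <>p) -> <>(~q & p)), w0
3. ~<>~(~p -> p), w0
4. []~q & <>p, w0
5. ~<>(~q & p), w0
6. []~q, w0
7. <>p, w0
8. ~p -> p, w0
9. ~(~q & p), w0
10. ~q, w0
11. p, w0
12. ~p, w0
Accessibility: w0Rw0
Branch closes: p and ~p both at w0.
All branches of the negation close; one closing branch shown above.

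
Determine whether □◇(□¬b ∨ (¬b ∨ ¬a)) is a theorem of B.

No, not valid

Tableau for the negation ¬□◇(□¬b ∨ (¬b ∨ ¬a)):
1. ¬□◇(□¬b ∨ (¬b ∨ ¬a)), u
2. ¬◇(□¬b ∨ (¬b ∨ ¬a)), v   [¬□-rule on 1: fresh world v, uRv]
3. ¬(□¬b ∨ (¬b ∨ ¬a)), u   [¬◇-rule on 2 via vRu]
4. ¬□¬b, u   [¬∨-rule on 3]
5. ¬(¬b ∨ ¬a), u   [¬∨-rule on 3]
6. b, u   [¬∨-rule on 5]
7. a, u   [¬∨-rule on 5]
8. ¬(□¬b ∨ (¬b ∨ ¬a)), v   [¬◇-rule on 2 via vRv]
9. ¬□¬b, v   [¬∨-rule on 8]
10. ¬(¬b ∨ ¬a), v   [¬∨-rule on 8]
11. b, v   [¬∨-rule on 10]
12. a, v   [¬∨-rule on 10]
13. b, w   [¬□-rule on 4: fresh world w, uRw]
14. b, x   [¬□-rule on 9: fresh world x, vRx]
15. ¬(□¬b ∨ (¬b ∨ ¬a)), x   [¬◇-rule on 2 via vRx]
16. ¬□¬b, x   [¬∨-rule on 15]
17. ¬(¬b ∨ ¬a), x   [¬∨-rule on 15]
18. a, x   [¬∨-rule on 17]
19. b, y   [¬□-rule on 16: fresh world y, xRy]
Accessibility: uRu, uRv, uRw, vRu, vRv, vRx, wRu, wRw, xRv, xRx, xRy, yRx, yRy
The negation has an open branch (countermodel exists).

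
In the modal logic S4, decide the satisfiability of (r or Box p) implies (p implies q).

1. (r or Box p) implies (p implies q), u
2. p implies q, u
3. q, u
Accessibility: uRu

Satisfiable (open branch found)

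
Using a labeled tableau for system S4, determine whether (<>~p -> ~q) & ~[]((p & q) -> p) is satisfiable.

1. (<>~p -> ~q) & ~[]((p & q) -> p), u
2. <>~p -> ~q, u   [&-rule on 1]
3. ~[]((p & q) -> p), u   [&-rule on 1]
4. ~<>~p, u   [->-rule on 2 (branches; this branch)]
5. p, u   [~<>-rule on 4 via uRu]
6. ~((p & q) -> p), v   [~[]-rule on 3: fresh world v, uRv]
7. p & q, v   [~->-rule on 6]
8. ~p, v   [~->-rule on 6]
9. p, v   [&-rule on 7]
10. q, v   [&-rule on 7]
Accessibility: uRu, uRv, vRv
Branch closes: p and ~p both at v.
Every branch closes; the branch above is one of them.

No, unsatisfiable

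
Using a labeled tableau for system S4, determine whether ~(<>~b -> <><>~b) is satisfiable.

Unsatisfiable

1. ~(<>~b -> <><>~b), w0
2. <>~b, w0
3. ~<><>~b, w0
4. ~<>~b, w0
5. b, w0
6. ~b, w1
7. ~<>~b, w1
8. b, w1
Accessibility: w0Rw0, w0Rw1, w1Rw1
Branch closes: b and ~b both at w1.
All branches of the tableau close; one closing branch shown above.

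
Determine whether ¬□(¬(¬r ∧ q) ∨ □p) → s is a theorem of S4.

Tableau for the negation ¬(¬□(¬(¬r ∧ q) ∨ □p) → s):
1. ¬(¬□(¬(¬r ∧ q) ∨ □p) → s), 0
2. ¬□(¬(¬r ∧ q) ∨ □p), 0
3. ¬s, 0
4. ¬(¬(¬r ∧ q) ∨ □p), 1
5. ¬r ∧ q, 1
6. ¬□p, 1
7. ¬r, 1
8. q, 1
9. ¬p, 2
Accessibility: 0R0, 0R1, 0R2, 1R1, 1R2, 2R2
The negation has an open branch (countermodel exists).

Invalid (countermodel exists)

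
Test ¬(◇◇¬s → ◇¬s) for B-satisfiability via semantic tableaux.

Yes, satisfiable

1. ¬(◇◇¬s → ◇¬s), w0
2. ◇◇¬s, w0
3. ¬◇¬s, w0
4. s, w0
5. ◇¬s, w1
6. s, w1
7. ¬s, w2
Accessibility: w0Rw0, w0Rw1, w1Rw0, w1Rw1, w1Rw2, w2Rw1, w2Rw2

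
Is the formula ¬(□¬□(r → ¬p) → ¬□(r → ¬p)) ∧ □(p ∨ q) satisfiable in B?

No, unsatisfiable

1. ¬(□¬□(r → ¬p) → ¬□(r → ¬p)) ∧ □(p ∨ q), w0
2. ¬(□¬□(r → ¬p) → ¬□(r → ¬p)), w0   [∧-rule on 1]
3. □(p ∨ q), w0   [∧-rule on 1]
4. □¬□(r → ¬p), w0   [¬→-rule on 2]
5. □(r → ¬p), w0   [¬→-rule on 2]
6. p ∨ q, w0   [□-rule on 3 via w0Rw0]
7. ¬□(r → ¬p), w0   [□-rule on 4 via w0Rw0]
8. r → ¬p, w0   [□-rule on 5 via w0Rw0]
9. q, w0   [∨-rule on 6 (branches; this branch)]
10. ¬p, w0   [→-rule on 8 (branches; this branch)]
11. ¬(r → ¬p), w1   [¬□-rule on 7: fresh world w1, w0Rw1]
12. r, w1   [¬→-rule on 11]
13. p, w1   [¬→-rule on 11]
14. p ∨ q, w1   [□-rule on 3 via w0Rw1]
15. ¬□(r → ¬p), w1   [□-rule on 4 via w0Rw1]
16. r → ¬p, w1   [□-rule on 5 via w0Rw1]
17. q, w1   [∨-rule on 14 (branches; this branch)]
18. ¬p, w1   [→-rule on 16 (branches; this branch)]
Accessibility: w0Rw0, w0Rw1, w1Rw0, w1Rw1
Branch closes: p and ¬p both at w1.
(One branch shown.) All branches close.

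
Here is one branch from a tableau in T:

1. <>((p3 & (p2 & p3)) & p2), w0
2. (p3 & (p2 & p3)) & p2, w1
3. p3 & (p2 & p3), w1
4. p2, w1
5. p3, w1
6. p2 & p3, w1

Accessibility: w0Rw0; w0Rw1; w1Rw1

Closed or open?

No world carries both an atom and its negation.

Not closed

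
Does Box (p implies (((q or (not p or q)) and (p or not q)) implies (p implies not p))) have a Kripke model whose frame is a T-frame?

1. Box (p implies (((q or (not p or q)) and (p or not q)) implies (p implies not p))), 0
2. p implies (((q or (not p or q)) and (p or not q)) implies (p implies not p)), 0
3. ((q or (not p or q)) and (p or not q)) implies (p implies not p), 0
4. p implies not p, 0
5. not p, 0
Accessibility: 0R0

Satisfiable (open branch found)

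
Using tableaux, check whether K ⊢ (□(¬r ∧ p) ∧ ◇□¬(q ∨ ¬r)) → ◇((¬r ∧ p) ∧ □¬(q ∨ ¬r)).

Tableau for the negation ¬((□(¬r ∧ p) ∧ ◇□¬(q ∨ ¬r)) → ◇((¬r ∧ p) ∧ □¬(q ∨ ¬r))):
1. ¬((□(¬r ∧ p) ∧ ◇□¬(q ∨ ¬r)) → ◇((¬r ∧ p) ∧ □¬(q ∨ ¬r))), w0
2. □(¬r ∧ p) ∧ ◇□¬(q ∨ ¬r), w0
3. ¬◇((¬r ∧ p) ∧ □¬(q ∨ ¬r)), w0
4. □(¬r ∧ p), w0
5. ◇□¬(q ∨ ¬r), w0
6. □¬(q ∨ ¬r), w1
7. ¬((¬r ∧ p) ∧ □¬(q ∨ ¬r)), w1
8. ¬r ∧ p, w1
9. ¬r, w1
10. p, w1
11. ¬□¬(q ∨ ¬r), w1
12. q ∨ ¬r, w2
13. ¬(q ∨ ¬r), w2
14. ¬q, w2
15. r, w2
16. ¬r, w2
Accessibility: w0Rw1, w1Rw2
Branch closes: r and ¬r both at w2.
All branches of the negation close; one closing branch shown above.

Yes, valid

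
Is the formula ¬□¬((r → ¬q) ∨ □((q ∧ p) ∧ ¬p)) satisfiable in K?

Satisfiable (open branch found)

1. ¬□¬((r → ¬q) ∨ □((q ∧ p) ∧ ¬p)), u
2. (r → ¬q) ∨ □((q ∧ p) ∧ ¬p), v   [¬□-rule on 1: fresh world v, uRv]
3. □((q ∧ p) ∧ ¬p), v   [∨-rule on 2 (branches; this branch)]
Accessibility: uRv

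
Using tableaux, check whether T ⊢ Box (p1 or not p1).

Tableau for the negation not Box (p1 or not p1):
1. not Box (p1 or not p1), u
2. not (p1 or not p1), v   [neg-Box-rule on 1: fresh world v, uRv]
3. not p1, v   [neg-or-rule on 2]
4. p1, v   [neg-or-rule on 2]
Accessibility: uRu, uRv, vRv
Branch closes: p1 and not p1 both at v.
All branches of the negation close; one closing branch shown above.

Yes, valid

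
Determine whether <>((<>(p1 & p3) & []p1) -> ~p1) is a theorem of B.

Invalid (countermodel exists)

Tableau for the negation ~<>((<>(p1 & p3) & []p1) -> ~p1):
1. ~<>((<>(p1 & p3) & []p1) -> ~p1), 0
2. ~((<>(p1 & p3) & []p1) -> ~p1), 0
3. <>(p1 & p3) & []p1, 0
4. p1, 0
5. <>(p1 & p3), 0
6. []p1, 0
7. p1 & p3, 1
8. p1, 1
9. p3, 1
10. ~((<>(p1 & p3) & []p1) -> ~p1), 1
11. <>(p1 & p3) & []p1, 1
12. <>(p1 & p3), 1
13. []p1, 1
14. p1 & p3, 2
15. p1, 2
16. p3, 2
Accessibility: 0R0, 0R1, 1R0, 1R1, 1R2, 2R1, 2R2
The negation has an open branch (countermodel exists).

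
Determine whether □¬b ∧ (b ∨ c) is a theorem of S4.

Invalid (countermodel exists)

Tableau for the negation ¬(□¬b ∧ (b ∨ c)):
1. ¬(□¬b ∧ (b ∨ c)), u
2. ¬(b ∨ c), u
3. ¬b, u
4. ¬c, u
Accessibility: uRu
The negation has an open branch (countermodel exists).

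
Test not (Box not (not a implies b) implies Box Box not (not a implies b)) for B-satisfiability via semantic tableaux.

1. not (Box not (not a implies b) implies Box Box not (not a implies b)), 0
2. Box not (not a implies b), 0
3. not Box Box not (not a implies b), 0
4. not (not a implies b), 0
5. not a, 0
6. not b, 0
7. not Box not (not a implies b), 1
8. not (not a implies b), 1
9. not a, 1
10. not b, 1
11. not a implies b, 2
12. b, 2
Accessibility: 0R0, 0R1, 1R0, 1R1, 1R2, 2R1, 2R2

Satisfiable (open branch found)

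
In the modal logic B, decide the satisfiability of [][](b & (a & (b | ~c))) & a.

Yes, satisfiable

1. [][](b & (a & (b | ~c))) & a, 0
2. [][](b & (a & (b | ~c))), 0
3. a, 0
4. [](b & (a & (b | ~c))), 0
5. b & (a & (b | ~c)), 0
6. b, 0
7. a & (b | ~c), 0
8. b | ~c, 0
9. ~c, 0
Accessibility: 0R0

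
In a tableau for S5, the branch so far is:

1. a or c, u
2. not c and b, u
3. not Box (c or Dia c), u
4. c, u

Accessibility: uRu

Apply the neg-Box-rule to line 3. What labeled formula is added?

a fresh world v with uRv, and not (c or Dia c) at v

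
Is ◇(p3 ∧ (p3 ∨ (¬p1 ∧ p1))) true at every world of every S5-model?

No, not valid

Tableau for the negation ¬◇(p3 ∧ (p3 ∨ (¬p1 ∧ p1))):
1. ¬◇(p3 ∧ (p3 ∨ (¬p1 ∧ p1))), u
2. ¬(p3 ∧ (p3 ∨ (¬p1 ∧ p1))), u
3. ¬(p3 ∨ (¬p1 ∧ p1)), u
4. ¬p3, u
5. ¬(¬p1 ∧ p1), u
6. ¬p1, u
Accessibility: uRu
The negation has an open branch (countermodel exists).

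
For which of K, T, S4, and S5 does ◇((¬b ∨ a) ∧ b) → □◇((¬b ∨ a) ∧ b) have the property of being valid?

S5-tableau for the negation ¬(◇((¬b ∨ a) ∧ b) → □◇((¬b ∨ a) ∧ b)):
1. ¬(◇((¬b ∨ a) ∧ b) → □◇((¬b ∨ a) ∧ b)), w0
2. ◇((¬b ∨ a) ∧ b), w0   [¬→-rule on 1]
3. ¬□◇((¬b ∨ a) ∧ b), w0   [¬→-rule on 1]
4. (¬b ∨ a) ∧ b, w1   [◇-rule on 2: fresh world w1, w0Rw1]
5. ¬b ∨ a, w1   [∧-rule on 4]
6. b, w1   [∧-rule on 4]
7. a, w1   [∨-rule on 5 (branches; this branch)]
8. ¬◇((¬b ∨ a) ∧ b), w2   [¬□-rule on 3: fresh world w2, w0Rw2]
9. ¬((¬b ∨ a) ∧ b), w0   [¬◇-rule on 8 via w2Rw0]
10. ¬((¬b ∨ a) ∧ b), w1   [¬◇-rule on 8 via w2Rw1]
11. ¬((¬b ∨ a) ∧ b), w2   [¬◇-rule on 8 via w2Rw2]
12. ¬(¬b ∨ a), w0   [¬∧-rule on 9 (branches; this branch)]
13. b, w0   [¬∨-rule on 12]
14. ¬a, w0   [¬∨-rule on 12]
15. ¬(¬b ∨ a), w1   [¬∧-rule on 10 (branches; this branch)]
16. ¬a, w1   [¬∨-rule on 15]
Accessibility: w0Rw0, w0Rw1, w0Rw2, w1Rw0, w1Rw1, w1Rw2, w2Rw0, w2Rw1, w2Rw2
Branch closes: a and ¬a both at w1.
Every branch closes (one shown): valid in S5.
S4-tableau for the negation ¬(◇((¬b ∨ a) ∧ b) → □◇((¬b ∨ a) ∧ b)):
1. ¬(◇((¬b ∨ a) ∧ b) → □◇((¬b ∨ a) ∧ b)), w0
2. ◇((¬b ∨ a) ∧ b), w0   [¬→-rule on 1]
3. ¬□◇((¬b ∨ a) ∧ b), w0   [¬→-rule on 1]
4. (¬b ∨ a) ∧ b, w1   [◇-rule on 2: fresh world w1, w0Rw1]
5. ¬b ∨ a, w1   [∧-rule on 4]
6. b, w1   [∧-rule on 4]
7. a, w1   [∨-rule on 5 (branches; this branch)]
8. ¬◇((¬b ∨ a) ∧ b), w2   [¬□-rule on 3: fresh world w2, w0Rw2]
9. ¬((¬b ∨ a) ∧ b), w2   [¬◇-rule on 8 via w2Rw2]
10. ¬b, w2   [¬∧-rule on 9 (branches; this branch)]
Accessibility: w0Rw0, w0Rw1, w0Rw2, w1Rw1, w2Rw2
Complete open branch: countermodel on an S4-frame, so not valid in S4, nor in K, T (the same frame is also a K-frame and a T-frame).

S5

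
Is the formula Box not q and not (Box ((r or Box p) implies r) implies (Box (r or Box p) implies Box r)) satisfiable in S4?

Unsatisfiable

1. Box not q and not (Box ((r or Box p) implies r) implies (Box (r or Box p) implies Box r)), 0
2. Box not q, 0
3. not (Box ((r or Box p) implies r) implies (Box (r or Box p) implies Box r)), 0
4. Box ((r or Box p) implies r), 0
5. not (Box (r or Box p) implies Box r), 0
6. Box (r or Box p), 0
7. not Box r, 0
8. not q, 0
9. (r or Box p) implies r, 0
10. r or Box p, 0
11. not (r or Box p), 0
12. not r, 0
13. not Box p, 0
14. Box p, 0
15. p, 0
16. not r, 1
17. not q, 1
18. (r or Box p) implies r, 1
19. r or Box p, 1
20. p, 1
21. not (r or Box p), 1
22. not Box p, 1
23. Box p, 1
24. not p, 2
25. not q, 2
26. (r or Box p) implies r, 2
27. r or Box p, 2
28. p, 2
Accessibility: 0R0, 0R1, 0R2, 1R1, 2R2
Branch closes: p and not p both at 2.
Every branch closes; the branch above is one of them.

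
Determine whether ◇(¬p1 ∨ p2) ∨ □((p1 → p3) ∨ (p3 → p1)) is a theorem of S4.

Yes, valid

Tableau for the negation ¬(◇(¬p1 ∨ p2) ∨ □((p1 → p3) ∨ (p3 → p1))):
1. ¬(◇(¬p1 ∨ p2) ∨ □((p1 → p3) ∨ (p3 → p1))), 0
2. ¬◇(¬p1 ∨ p2), 0   [¬∨-rule on 1]
3. ¬□((p1 → p3) ∨ (p3 → p1)), 0   [¬∨-rule on 1]
4. ¬(¬p1 ∨ p2), 0   [¬◇-rule on 2 via 0R0]
5. p1, 0   [¬∨-rule on 4]
6. ¬p2, 0   [¬∨-rule on 4]
7. ¬((p1 → p3) ∨ (p3 → p1)), 1   [¬□-rule on 3: fresh world 1, 0R1]
8. ¬(p1 → p3), 1   [¬∨-rule on 7]
9. ¬(p3 → p1), 1   [¬∨-rule on 7]
10. p1, 1   [¬→-rule on 8]
11. ¬p3, 1   [¬→-rule on 8]
12. p3, 1   [¬→-rule on 9]
13. ¬p1, 1   [¬→-rule on 9]
Accessibility: 0R0, 0R1, 1R1
Branch closes: p3 and ¬p3 both at 1.
Every branch of the negation's tableau closes; the branch above is one of them.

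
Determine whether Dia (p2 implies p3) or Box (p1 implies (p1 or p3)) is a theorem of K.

Yes, valid

Tableau for the negation not (Dia (p2 implies p3) or Box (p1 implies (p1 or p3))):
1. not (Dia (p2 implies p3) or Box (p1 implies (p1 or p3))), w0
2. not Dia (p2 implies p3), w0
3. not Box (p1 implies (p1 or p3)), w0
4. not (p1 implies (p1 or p3)), w1
5. p1, w1
6. not (p1 or p3), w1
7. not p1, w1
8. not p3, w1
Accessibility: w0Rw1
Branch closes: p1 and not p1 both at w1.
All branches of the negation close; one closing branch shown above.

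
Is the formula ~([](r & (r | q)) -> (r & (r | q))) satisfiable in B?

No, unsatisfiable

1. ~([](r & (r | q)) -> (r & (r | q))), u
2. [](r & (r | q)), u   [~->-rule on 1]
3. ~(r & (r | q)), u   [~->-rule on 1]
4. r & (r | q), u   [[]-rule on 2 via uRu]
5. r, u   [&-rule on 4]
6. r | q, u   [&-rule on 4]
7. ~(r | q), u   [~&-rule on 3 (branches; this branch)]
8. ~r, u   [~|-rule on 7]
9. ~q, u   [~|-rule on 7]
Accessibility: uRu
Branch closes: r and ~r both at u.
All branches of the tableau close; one closing branch shown above.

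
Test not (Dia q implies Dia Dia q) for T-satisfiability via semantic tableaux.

Unsatisfiable (every branch closes)

1. not (Dia q implies Dia Dia q), 0
2. Dia q, 0   [neg-implies-rule on 1]
3. not Dia Dia q, 0   [neg-implies-rule on 1]
4. not Dia q, 0   [neg-Dia-rule on 3 via 0R0]
5. not q, 0   [neg-Dia-rule on 4 via 0R0]
6. q, 1   [Dia-rule on 2: fresh world 1, 0R1]
7. not Dia q, 1   [neg-Dia-rule on 3 via 0R1]
8. not q, 1   [neg-Dia-rule on 4 via 0R1]
Accessibility: 0R0, 0R1, 1R1
Branch closes: q and not q both at 1.
Every branch closes; the branch above is one of them.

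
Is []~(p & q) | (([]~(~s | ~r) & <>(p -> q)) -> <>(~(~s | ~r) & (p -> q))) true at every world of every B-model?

Tableau for the negation ~([]~(p & q) | (([]~(~s | ~r) & <>(p -> q)) -> <>(~(~s | ~r) & (p -> q)))):
1. ~([]~(p & q) | (([]~(~s | ~r) & <>(p -> q)) -> <>(~(~s | ~r) & (p -> q)))), w0
2. ~[]~(p & q), w0
3. ~(([]~(~s | ~r) & <>(p -> q)) -> <>(~(~s | ~r) & (p -> q))), w0
4. []~(~s | ~r) & <>(p -> q), w0
5. ~<>(~(~s | ~r) & (p -> q)), w0
6. []~(~s | ~r), w0
7. <>(p -> q), w0
8. ~(~(~s | ~r) & (p -> q)), w0
9. ~(~s | ~r), w0
10. s, w0
11. r, w0
12. ~(p -> q), w0
13. p, w0
14. ~q, w0
15. p & q, w1
16. p, w1
17. q, w1
18. ~(~(~s | ~r) & (p -> q)), w1
19. ~(~s | ~r), w1
20. s, w1
21. r, w1
22. ~(p -> q), w1
23. ~q, w1
Accessibility: w0Rw0, w0Rw1, w1Rw0, w1Rw1
Branch closes: q and ~q both at w1.
Every branch of the negation's tableau closes; the branch above is one of them.

Yes, valid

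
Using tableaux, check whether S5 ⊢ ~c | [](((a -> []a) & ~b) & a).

Not valid

Tableau for the negation ~(~c | [](((a -> []a) & ~b) & a)):
1. ~(~c | [](((a -> []a) & ~b) & a)), u
2. c, u
3. ~[](((a -> []a) & ~b) & a), u
4. ~(((a -> []a) & ~b) & a), v
5. ~a, v
Accessibility: uRu, uRv, vRu, vRv
The negation has an open branch (countermodel exists).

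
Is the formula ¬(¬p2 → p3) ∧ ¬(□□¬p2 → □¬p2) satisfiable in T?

1. ¬(¬p2 → p3) ∧ ¬(□□¬p2 → □¬p2), 0
2. ¬(¬p2 → p3), 0   [∧-rule on 1]
3. ¬(□□¬p2 → □¬p2), 0   [∧-rule on 1]
4. ¬p2, 0   [¬→-rule on 2]
5. ¬p3, 0   [¬→-rule on 2]
6. □□¬p2, 0   [¬→-rule on 3]
7. ¬□¬p2, 0   [¬→-rule on 3]
8. □¬p2, 0   [□-rule on 6 via 0R0]
9. p2, 1   [¬□-rule on 7: fresh world 1, 0R1]
10. □¬p2, 1   [□-rule on 6 via 0R1]
11. ¬p2, 1   [□-rule on 8 via 0R1]
Accessibility: 0R0, 0R1, 1R1
Branch closes: p2 and ¬p2 both at 1.
All branches of the tableau close; one closing branch shown above.

No, unsatisfiable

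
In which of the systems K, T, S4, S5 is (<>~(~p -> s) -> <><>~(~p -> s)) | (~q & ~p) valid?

T-tableau for the negation ~((<>~(~p -> s) -> <><>~(~p -> s)) | (~q & ~p)):
1. ~((<>~(~p -> s) -> <><>~(~p -> s)) | (~q & ~p)), u
2. ~(<>~(~p -> s) -> <><>~(~p -> s)), u
3. ~(~q & ~p), u
4. <>~(~p -> s), u
5. ~<><>~(~p -> s), u
6. ~<>~(~p -> s), u
7. ~p -> s, u
8. p, u
9. s, u
10. ~(~p -> s), v
11. ~p, v
12. ~s, v
13. ~<>~(~p -> s), v
14. ~p -> s, v
15. s, v
Accessibility: uRu, uRv, vRv
Branch closes: s and ~s both at v.
Every branch closes (one shown): valid in T, hence also in S4, S5 (every theorem of T is a theorem of S4 and S5).
K-tableau for the negation ~((<>~(~p -> s) -> <><>~(~p -> s)) | (~q & ~p)):
1. ~((<>~(~p -> s) -> <><>~(~p -> s)) | (~q & ~p)), u
2. ~(<>~(~p -> s) -> <><>~(~p -> s)), u
3. ~(~q & ~p), u
4. <>~(~p -> s), u
5. ~<><>~(~p -> s), u
6. p, u
7. ~(~p -> s), v
8. ~p, v
9. ~s, v
10. ~<>~(~p -> s), v
Accessibility: uRv
Complete open branch: countermodel on a K-frame, so not valid in K.

T, S4, S5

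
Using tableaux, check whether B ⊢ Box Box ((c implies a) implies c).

Tableau for the negation not Box Box ((c implies a) implies c):
1. not Box Box ((c implies a) implies c), w0
2. not Box ((c implies a) implies c), w1
3. not ((c implies a) implies c), w2
4. c implies a, w2
5. not c, w2
6. a, w2
Accessibility: w0Rw0, w0Rw1, w1Rw0, w1Rw1, w1Rw2, w2Rw1, w2Rw2
The negation has an open branch (countermodel exists).

No, not valid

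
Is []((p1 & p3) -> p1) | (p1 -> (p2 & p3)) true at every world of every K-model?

Yes, valid

Tableau for the negation ~([]((p1 & p3) -> p1) | (p1 -> (p2 & p3))):
1. ~([]((p1 & p3) -> p1) | (p1 -> (p2 & p3))), 0
2. ~[]((p1 & p3) -> p1), 0   [~|-rule on 1]
3. ~(p1 -> (p2 & p3)), 0   [~|-rule on 1]
4. p1, 0   [~->-rule on 3]
5. ~(p2 & p3), 0   [~->-rule on 3]
6. ~p3, 0   [~&-rule on 5 (branches; this branch)]
7. ~((p1 & p3) -> p1), 1   [~[]-rule on 2: fresh world 1, 0R1]
8. p1 & p3, 1   [~->-rule on 7]
9. ~p1, 1   [~->-rule on 7]
10. p1, 1   [&-rule on 8]
11. p3, 1   [&-rule on 8]
Accessibility: 0R1
Branch closes: p1 and ~p1 both at 1.
Every branch of the negation's tableau closes; the branch above is one of them.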